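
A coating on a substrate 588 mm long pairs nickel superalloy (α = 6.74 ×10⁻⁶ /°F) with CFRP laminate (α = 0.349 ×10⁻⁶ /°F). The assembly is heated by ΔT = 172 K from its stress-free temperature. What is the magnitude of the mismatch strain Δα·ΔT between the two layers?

1.98×10⁻³

nickel superalloy: α = 6.74×10⁻⁶/°F × 9/5 = 12.1×10⁻⁶/K.
CFRP laminate: α = 0.349×10⁻⁶/°F × 9/5 = 0.628×10⁻⁶/K.
Δα = |12.1 − 0.628|×10⁻⁶/K = 11.5×10⁻⁶/K.
Mismatch strain = Δα·ΔT = 11.5×10⁻⁶ × 172.0 = 1.98×10⁻³.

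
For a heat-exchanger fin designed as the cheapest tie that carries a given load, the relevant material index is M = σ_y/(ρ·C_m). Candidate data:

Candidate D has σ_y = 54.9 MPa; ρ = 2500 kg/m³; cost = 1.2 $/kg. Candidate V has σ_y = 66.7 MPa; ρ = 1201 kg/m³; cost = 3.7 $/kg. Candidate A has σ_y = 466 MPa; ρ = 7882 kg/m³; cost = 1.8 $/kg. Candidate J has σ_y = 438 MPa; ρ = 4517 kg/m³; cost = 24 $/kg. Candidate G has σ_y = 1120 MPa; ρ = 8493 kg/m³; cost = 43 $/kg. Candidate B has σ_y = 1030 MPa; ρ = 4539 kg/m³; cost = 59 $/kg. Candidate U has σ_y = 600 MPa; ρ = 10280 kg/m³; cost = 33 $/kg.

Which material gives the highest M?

candidate A

Evaluate M for each candidate:
  candidate A: M = 32.8 kN·m per $
  candidate D: M = 18.3 kN·m per $
  candidate V: M = 15.0 kN·m per $
  candidate J: M = 4.04 kN·m per $
  candidate B: M = 3.85 kN·m per $
  candidate G: M = 3.07 kN·m per $
  candidate U: M = 1.77 kN·m per $
Highest index: candidate A.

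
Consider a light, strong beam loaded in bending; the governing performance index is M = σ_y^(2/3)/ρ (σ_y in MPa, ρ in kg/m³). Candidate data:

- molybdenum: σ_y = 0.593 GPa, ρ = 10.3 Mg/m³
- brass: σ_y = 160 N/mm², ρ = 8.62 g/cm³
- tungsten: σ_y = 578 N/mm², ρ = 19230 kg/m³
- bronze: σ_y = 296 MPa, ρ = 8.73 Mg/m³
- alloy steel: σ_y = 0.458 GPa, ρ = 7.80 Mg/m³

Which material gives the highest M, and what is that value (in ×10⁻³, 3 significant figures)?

alloy steel, M = 7.62×10⁻³

After converting to SI:
  molybdenum: σ_y = 593.0 MPa, ρ = 10300 kg/m³
  brass: σ_y = 160.0 MPa, ρ = 8620 kg/m³
  tungsten: σ_y = 578.0 MPa, ρ = 19230 kg/m³
  bronze: σ_y = 296.0 MPa, ρ = 8730 kg/m³
  alloy steel: σ_y = 458.0 MPa, ρ = 7800 kg/m³
  alloy steel: M = 7.62×10⁻³
  molybdenum: M = 6.85×10⁻³
  bronze: M = 5.09×10⁻³
  tungsten: M = 3.61×10⁻³
  brass: M = 3.42×10⁻³
Alloy steel has the largest M.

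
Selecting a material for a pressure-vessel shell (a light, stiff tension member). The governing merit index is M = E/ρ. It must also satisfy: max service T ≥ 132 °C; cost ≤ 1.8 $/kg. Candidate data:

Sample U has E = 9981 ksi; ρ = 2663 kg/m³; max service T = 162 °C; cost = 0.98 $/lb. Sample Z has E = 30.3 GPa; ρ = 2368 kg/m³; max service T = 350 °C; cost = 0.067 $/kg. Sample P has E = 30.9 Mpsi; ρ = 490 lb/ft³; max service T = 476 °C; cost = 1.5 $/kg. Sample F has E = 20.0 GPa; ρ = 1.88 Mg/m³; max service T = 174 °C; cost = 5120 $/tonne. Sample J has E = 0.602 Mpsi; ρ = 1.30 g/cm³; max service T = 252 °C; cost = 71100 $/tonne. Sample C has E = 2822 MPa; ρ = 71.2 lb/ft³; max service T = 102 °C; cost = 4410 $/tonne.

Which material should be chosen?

Screen on constraints: max service T ≥ 132 °C; cost ≤ 1.8 $/kg. Survivors: sample Z, sample P.
In SI units:
  sample Z: E = 30.30 GPa, ρ = 2368 kg/m³
  sample P: E = 213.0 GPa, ρ = 7849 kg/m³
  sample P: M = 27.1 MN·m/kg
  sample Z: M = 12.8 MN·m/kg
Highest index: sample P.

sample P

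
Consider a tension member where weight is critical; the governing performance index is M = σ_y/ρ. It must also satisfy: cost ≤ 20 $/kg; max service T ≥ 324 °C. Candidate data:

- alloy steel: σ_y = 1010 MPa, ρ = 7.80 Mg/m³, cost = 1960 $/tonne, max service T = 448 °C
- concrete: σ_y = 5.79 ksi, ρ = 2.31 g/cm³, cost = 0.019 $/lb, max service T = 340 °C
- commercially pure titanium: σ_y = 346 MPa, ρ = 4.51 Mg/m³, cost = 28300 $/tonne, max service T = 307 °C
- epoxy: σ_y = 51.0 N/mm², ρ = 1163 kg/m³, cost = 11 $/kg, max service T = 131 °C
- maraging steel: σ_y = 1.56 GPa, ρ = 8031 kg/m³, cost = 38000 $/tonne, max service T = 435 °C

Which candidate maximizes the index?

Screen on constraints: cost ≤ 20 $/kg; max service T ≥ 324 °C. Survivors: alloy steel, concrete.
Normalizing units and computing the index:
  alloy steel: σ_y = 1010 MPa, ρ = 7800 kg/m³
  concrete: σ_y = 39.92 MPa, ρ = 2310 kg/m³
  alloy steel: M = 129 kN·m/kg
  concrete: M = 17.3 kN·m/kg
The maximum is for alloy steel.

alloy steel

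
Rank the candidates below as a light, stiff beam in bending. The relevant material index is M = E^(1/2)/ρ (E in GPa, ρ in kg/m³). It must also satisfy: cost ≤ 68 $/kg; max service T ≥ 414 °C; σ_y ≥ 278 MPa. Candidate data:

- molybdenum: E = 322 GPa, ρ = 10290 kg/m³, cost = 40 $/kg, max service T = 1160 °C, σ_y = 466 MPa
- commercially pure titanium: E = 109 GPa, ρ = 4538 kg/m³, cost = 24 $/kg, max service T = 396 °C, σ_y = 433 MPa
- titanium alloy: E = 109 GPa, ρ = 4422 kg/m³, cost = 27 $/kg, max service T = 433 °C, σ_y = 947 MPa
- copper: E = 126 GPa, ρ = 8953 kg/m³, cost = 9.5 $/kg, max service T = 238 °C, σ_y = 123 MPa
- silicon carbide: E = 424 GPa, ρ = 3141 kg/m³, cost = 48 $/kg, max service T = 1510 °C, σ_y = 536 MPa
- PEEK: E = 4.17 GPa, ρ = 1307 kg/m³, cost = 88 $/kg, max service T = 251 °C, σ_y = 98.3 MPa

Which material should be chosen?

Screen on constraints: cost ≤ 68 $/kg; max service T ≥ 414 °C; σ_y ≥ 278 MPa. Survivors: molybdenum, titanium alloy, silicon carbide.
Computing M directly (units already consistent):
  silicon carbide: M = 6.56×10⁻³
  titanium alloy: M = 2.36×10⁻³
  molybdenum: M = 1.74×10⁻³
Silicon carbide ranks first.

silicon carbide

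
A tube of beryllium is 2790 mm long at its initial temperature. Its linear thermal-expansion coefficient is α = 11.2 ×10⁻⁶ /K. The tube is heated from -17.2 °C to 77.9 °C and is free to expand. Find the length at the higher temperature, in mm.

2793.0 mm

ΔT = 77.9 − (-17.2) = 95.10 K.
ΔL = α·L₀·ΔT = 11.2×10⁻⁶ × 2790 mm × 95.10 K = 2.97 mm.
L = L₀ + ΔL = 2790 + 2.97 = 2793.0 mm.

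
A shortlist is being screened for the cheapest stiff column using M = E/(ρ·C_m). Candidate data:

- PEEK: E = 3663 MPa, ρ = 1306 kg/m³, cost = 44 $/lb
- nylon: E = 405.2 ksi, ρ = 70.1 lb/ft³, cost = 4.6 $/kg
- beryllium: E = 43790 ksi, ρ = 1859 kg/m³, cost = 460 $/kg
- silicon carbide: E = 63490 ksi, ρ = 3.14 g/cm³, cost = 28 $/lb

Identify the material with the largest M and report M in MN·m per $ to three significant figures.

silicon carbide, M = 2.26 MN·m per $

Convert each candidate to consistent units, then evaluate M:
  PEEK: E = 3.663 GPa, ρ = 1306 kg/m³, cost = 97.00 $/kg
  nylon: E = 2.794 GPa, ρ = 1123 kg/m³, cost = 4.600 $/kg
  beryllium: E = 301.9 GPa, ρ = 1859 kg/m³, cost = 460.0 $/kg
  silicon carbide: E = 437.7 GPa, ρ = 3140 kg/m³, cost = 61.73 $/kg
  silicon carbide: M = 2.26 MN·m per $
  nylon: M = 0.541 MN·m per $
  beryllium: M = 0.353 MN·m per $
  PEEK: M = 0.0289 MN·m per $
Silicon carbide has the largest M.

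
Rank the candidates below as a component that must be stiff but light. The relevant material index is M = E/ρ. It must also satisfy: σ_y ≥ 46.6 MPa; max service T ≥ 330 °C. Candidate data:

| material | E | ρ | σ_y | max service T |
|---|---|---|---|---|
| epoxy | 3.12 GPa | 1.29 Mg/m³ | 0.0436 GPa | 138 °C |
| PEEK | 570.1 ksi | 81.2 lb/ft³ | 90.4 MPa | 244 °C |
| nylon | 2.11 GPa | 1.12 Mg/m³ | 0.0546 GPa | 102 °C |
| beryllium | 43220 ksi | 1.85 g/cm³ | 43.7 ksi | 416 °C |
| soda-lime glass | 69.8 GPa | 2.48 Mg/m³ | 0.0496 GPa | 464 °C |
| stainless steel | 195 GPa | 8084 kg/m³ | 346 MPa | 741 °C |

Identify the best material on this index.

beryllium

Screen on constraints: σ_y ≥ 46.6 MPa; max service T ≥ 330 °C. Survivors: beryllium, soda-lime glass, stainless steel.
After converting to SI:
  beryllium: E = 298.0 GPa, ρ = 1850 kg/m³
  soda-lime glass: E = 69.80 GPa, ρ = 2480 kg/m³
  stainless steel: E = 195.0 GPa, ρ = 8084 kg/m³
  beryllium: M = 161 MN·m/kg
  soda-lime glass: M = 28.1 MN·m/kg
  stainless steel: M = 24.1 MN·m/kg
The maximum is for beryllium.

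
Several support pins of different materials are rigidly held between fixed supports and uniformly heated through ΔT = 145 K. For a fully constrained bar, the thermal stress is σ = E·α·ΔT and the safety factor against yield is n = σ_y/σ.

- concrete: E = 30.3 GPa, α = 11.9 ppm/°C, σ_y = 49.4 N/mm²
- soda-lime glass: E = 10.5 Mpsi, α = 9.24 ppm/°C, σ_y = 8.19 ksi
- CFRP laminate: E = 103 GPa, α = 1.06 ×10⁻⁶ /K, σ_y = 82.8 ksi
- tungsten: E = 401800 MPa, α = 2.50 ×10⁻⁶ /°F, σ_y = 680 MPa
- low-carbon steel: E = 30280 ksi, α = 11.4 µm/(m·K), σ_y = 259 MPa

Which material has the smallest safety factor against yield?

soda-lime glass

Per material, after unit conversion:
  concrete: E = 30.30, α = 11.9, σ_y = 49.40 → σ = 52.3 MPa, n = 0.945
  soda-lime glass: E = 72.39, α = 9.24, σ_y = 56.47 → σ = 97.0 MPa, n = 0.582
  CFRP laminate: E = 103.0, α = 1.06, σ_y = 570.9 → σ = 15.8 MPa, n = 36.1
  tungsten: E = 401.8, α = 4.50, σ_y = 680.0 → σ = 262 MPa, n = 2.59
  low-carbon steel: E = 208.8, α = 11.4, σ_y = 259.0 → σ = 345 MPa, n = 0.751
Soda-lime glass has the lowest safety factor, n = 0.582.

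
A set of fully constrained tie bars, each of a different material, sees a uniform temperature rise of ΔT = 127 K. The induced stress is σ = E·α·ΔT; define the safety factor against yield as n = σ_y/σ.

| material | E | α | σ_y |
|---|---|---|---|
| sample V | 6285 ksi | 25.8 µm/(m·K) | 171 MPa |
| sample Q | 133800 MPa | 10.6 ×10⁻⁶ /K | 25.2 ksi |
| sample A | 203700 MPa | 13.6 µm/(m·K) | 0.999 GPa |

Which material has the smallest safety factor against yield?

Converting E to GPa, α to ×10⁻⁶/K, σ_y to MPa, then σ and n for each:
  sample V: E = 43.33, α = 25.8, σ_y = 171.0 → σ = 142 MPa, n = 1.20
  sample Q: E = 133.8, α = 10.6, σ_y = 173.7 → σ = 180 MPa, n = 0.965
  sample A: E = 203.7, α = 13.6, σ_y = 999.0 → σ = 352 MPa, n = 2.84
Smallest n: sample Q with n = 0.965.

sample Q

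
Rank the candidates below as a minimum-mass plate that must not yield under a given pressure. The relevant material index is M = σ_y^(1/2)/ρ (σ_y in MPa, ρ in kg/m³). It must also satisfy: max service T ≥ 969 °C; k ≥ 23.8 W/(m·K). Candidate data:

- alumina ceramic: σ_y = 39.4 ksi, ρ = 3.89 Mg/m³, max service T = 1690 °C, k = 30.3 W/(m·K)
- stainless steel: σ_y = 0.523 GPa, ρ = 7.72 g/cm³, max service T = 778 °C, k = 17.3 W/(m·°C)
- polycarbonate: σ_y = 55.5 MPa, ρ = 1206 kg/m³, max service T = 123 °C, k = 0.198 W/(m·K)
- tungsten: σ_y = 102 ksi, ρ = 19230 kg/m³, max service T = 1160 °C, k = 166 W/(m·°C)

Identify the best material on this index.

alumina ceramic

Screen on constraints: max service T ≥ 969 °C; k ≥ 23.8 W/(m·K). Survivors: alumina ceramic, tungsten.
Putting every candidate on a common basis:
  alumina ceramic: σ_y = 271.7 MPa, ρ = 3890 kg/m³
  tungsten: σ_y = 703.3 MPa, ρ = 19230 kg/m³
  alumina ceramic: M = 4.24×10⁻³
  tungsten: M = 1.38×10⁻³
Alumina ceramic ranks first.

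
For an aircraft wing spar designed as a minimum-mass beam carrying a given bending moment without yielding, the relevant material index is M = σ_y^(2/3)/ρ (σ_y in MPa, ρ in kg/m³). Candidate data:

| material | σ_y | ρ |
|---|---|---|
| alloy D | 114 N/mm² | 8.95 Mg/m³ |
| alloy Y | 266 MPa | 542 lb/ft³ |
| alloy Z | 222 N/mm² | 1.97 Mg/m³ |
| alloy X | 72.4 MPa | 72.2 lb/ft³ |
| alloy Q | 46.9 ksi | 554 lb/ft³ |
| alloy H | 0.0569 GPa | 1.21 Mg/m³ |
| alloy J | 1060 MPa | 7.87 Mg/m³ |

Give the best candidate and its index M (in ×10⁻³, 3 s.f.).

Convert each candidate to consistent units, then evaluate M:
  alloy D: σ_y = 114.0 MPa, ρ = 8950 kg/m³
  alloy Y: σ_y = 266.0 MPa, ρ = 8682 kg/m³
  alloy Z: σ_y = 222.0 MPa, ρ = 1970 kg/m³
  alloy X: σ_y = 72.40 MPa, ρ = 1157 kg/m³
  alloy Q: σ_y = 323.4 MPa, ρ = 8874 kg/m³
  alloy H: σ_y = 56.90 MPa, ρ = 1210 kg/m³
  alloy J: σ_y = 1060 MPa, ρ = 7870 kg/m³
  alloy Z: M = 18.6×10⁻³
  alloy X: M = 15.0×10⁻³
  alloy J: M = 13.2×10⁻³
  alloy H: M = 12.2×10⁻³
  alloy Q: M = 5.31×10⁻³
  alloy Y: M = 4.76×10⁻³
  alloy D: M = 2.63×10⁻³
Highest index: alloy Z.

alloy Z, M = 18.6×10⁻³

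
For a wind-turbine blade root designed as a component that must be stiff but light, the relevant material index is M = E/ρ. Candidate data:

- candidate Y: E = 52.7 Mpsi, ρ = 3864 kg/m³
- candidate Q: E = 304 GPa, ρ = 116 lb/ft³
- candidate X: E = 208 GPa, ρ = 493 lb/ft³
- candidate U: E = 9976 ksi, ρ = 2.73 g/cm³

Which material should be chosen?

Putting every candidate on a common basis:
  candidate Y: E = 363.4 GPa, ρ = 3864 kg/m³
  candidate Q: E = 304.0 GPa, ρ = 1858 kg/m³
  candidate X: E = 208.0 GPa, ρ = 7897 kg/m³
  candidate U: E = 68.78 GPa, ρ = 2730 kg/m³
  candidate Q: M = 164 MN·m/kg
  candidate Y: M = 94.0 MN·m/kg
  candidate X: M = 26.3 MN·m/kg
  candidate U: M = 25.2 MN·m/kg
Highest index: candidate Q.

candidate Q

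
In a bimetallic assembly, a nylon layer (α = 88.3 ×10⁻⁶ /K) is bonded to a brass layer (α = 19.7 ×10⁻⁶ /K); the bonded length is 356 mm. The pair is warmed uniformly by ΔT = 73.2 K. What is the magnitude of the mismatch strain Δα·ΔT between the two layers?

Δα = |88.3 − 19.7|×10⁻⁶/K = 68.6×10⁻⁶/K.
Mismatch strain = Δα·ΔT = 68.6×10⁻⁶ × 73.2 = 5.02×10⁻³.

5.02×10⁻³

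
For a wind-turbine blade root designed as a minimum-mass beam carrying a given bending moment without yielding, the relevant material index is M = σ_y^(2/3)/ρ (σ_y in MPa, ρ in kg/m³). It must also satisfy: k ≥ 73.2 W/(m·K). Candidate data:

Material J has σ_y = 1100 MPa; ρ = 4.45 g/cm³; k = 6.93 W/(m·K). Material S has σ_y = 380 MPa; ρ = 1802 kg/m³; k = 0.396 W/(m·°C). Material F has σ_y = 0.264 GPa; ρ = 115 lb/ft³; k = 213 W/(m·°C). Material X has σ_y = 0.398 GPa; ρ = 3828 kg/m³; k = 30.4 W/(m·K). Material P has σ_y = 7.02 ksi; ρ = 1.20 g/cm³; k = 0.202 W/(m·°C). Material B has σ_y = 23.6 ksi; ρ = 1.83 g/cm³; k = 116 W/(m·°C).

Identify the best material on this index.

material F

Screen on constraints: k ≥ 73.2 W/(m·K). Survivors: material F, material B.
Normalizing units and computing the index:
  material F: σ_y = 264.0 MPa, ρ = 1842 kg/m³
  material B: σ_y = 162.7 MPa, ρ = 1830 kg/m³
  material F: M = 22.3×10⁻³
  material B: M = 16.3×10⁻³
The maximum is for material F.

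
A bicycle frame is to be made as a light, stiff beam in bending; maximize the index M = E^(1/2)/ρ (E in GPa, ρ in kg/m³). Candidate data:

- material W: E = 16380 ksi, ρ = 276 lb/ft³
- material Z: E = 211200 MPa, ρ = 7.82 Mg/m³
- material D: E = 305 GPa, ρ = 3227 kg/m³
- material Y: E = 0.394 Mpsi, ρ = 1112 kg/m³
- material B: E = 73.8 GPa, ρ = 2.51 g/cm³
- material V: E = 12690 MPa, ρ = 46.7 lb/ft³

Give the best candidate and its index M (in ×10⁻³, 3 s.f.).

material D, M = 5.41×10⁻³

Convert each candidate to consistent units, then evaluate M:
  material W: E = 112.9 GPa, ρ = 4421 kg/m³
  material Z: E = 211.2 GPa, ρ = 7820 kg/m³
  material D: E = 305.0 GPa, ρ = 3227 kg/m³
  material Y: E = 2.717 GPa, ρ = 1112 kg/m³
  material B: E = 73.80 GPa, ρ = 2510 kg/m³
  material V: E = 12.69 GPa, ρ = 748.1 kg/m³
  material D: M = 5.41×10⁻³
  material V: M = 4.76×10⁻³
  material B: M = 3.42×10⁻³
  material W: M = 2.40×10⁻³
  material Z: M = 1.86×10⁻³
  material Y: M = 1.48×10⁻³
The maximum is for material D.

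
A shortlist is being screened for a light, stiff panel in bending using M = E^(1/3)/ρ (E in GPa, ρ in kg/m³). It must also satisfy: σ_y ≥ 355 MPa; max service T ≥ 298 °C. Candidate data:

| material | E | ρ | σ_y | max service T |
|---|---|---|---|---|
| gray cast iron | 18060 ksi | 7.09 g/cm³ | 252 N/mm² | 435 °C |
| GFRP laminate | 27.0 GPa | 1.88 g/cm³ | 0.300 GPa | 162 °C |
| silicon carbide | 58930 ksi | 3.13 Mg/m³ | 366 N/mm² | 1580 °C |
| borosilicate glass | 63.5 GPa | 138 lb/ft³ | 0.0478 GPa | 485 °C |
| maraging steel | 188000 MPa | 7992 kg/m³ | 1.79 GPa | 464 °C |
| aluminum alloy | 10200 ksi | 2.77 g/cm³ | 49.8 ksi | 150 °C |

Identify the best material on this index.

Screen on constraints: σ_y ≥ 355 MPa; max service T ≥ 298 °C. Survivors: silicon carbide, maraging steel.
After converting to SI:
  silicon carbide: E = 406.3 GPa, ρ = 3130 kg/m³
  maraging steel: E = 188.0 GPa, ρ = 7992 kg/m³
  silicon carbide: M = 2.37×10⁻³
  maraging steel: M = 0.717×10⁻³
Highest index: silicon carbide.

silicon carbide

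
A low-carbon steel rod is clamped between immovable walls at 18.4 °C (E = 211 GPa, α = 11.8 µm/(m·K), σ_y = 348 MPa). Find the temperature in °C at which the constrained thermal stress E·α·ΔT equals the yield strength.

E·α·ΔT = 348.0 MPa ⇒ ΔT = 348.0 / (211.0×10³ × 11.8×10⁻⁶) = 139.8 K.
T = 18.4 + 139.8 = 158.2 °C.

158 °C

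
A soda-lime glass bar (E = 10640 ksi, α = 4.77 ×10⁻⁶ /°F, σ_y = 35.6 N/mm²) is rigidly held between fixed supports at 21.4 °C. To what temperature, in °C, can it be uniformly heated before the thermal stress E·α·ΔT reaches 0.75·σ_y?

63.8 °C

E = 10640 ksi = 73.36 GPa.
α = 4.77×10⁻⁶/°F × 9/5 = 8.59×10⁻⁶/K.
σ_y = 35.6 N/mm² = 35.60 MPa.
E·α·ΔT = 26.70 MPa ⇒ ΔT = 26.70 / (73.36×10³ × 8.59×10⁻⁶) = 42.39 K.
T = 21.4 + 42.39 = 63.79 °C.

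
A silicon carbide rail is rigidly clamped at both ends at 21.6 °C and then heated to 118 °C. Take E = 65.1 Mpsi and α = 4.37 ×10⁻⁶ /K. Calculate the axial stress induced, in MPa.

E = 65.1 Mpsi = 448.8 GPa.
ΔT = 96.40 K. Constrained thermal stress σ = E·α·ΔT = 448.8×10³ MPa × 4.37×10⁻⁶ × 96.40 = 189 MPa (compressive).

189 MPa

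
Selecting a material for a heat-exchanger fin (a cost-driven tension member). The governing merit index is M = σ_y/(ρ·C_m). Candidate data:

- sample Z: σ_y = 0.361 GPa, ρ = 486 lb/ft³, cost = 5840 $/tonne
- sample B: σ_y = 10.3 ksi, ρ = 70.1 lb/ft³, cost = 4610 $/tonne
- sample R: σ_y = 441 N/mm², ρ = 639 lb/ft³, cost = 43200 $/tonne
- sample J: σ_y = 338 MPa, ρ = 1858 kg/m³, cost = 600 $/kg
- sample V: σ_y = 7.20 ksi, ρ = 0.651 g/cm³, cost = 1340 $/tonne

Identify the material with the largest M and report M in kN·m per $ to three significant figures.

sample V, M = 56.9 kN·m per $

Normalizing units and computing the index:
  sample Z: σ_y = 361.0 MPa, ρ = 7785 kg/m³, cost = 5.840 $/kg
  sample B: σ_y = 71.02 MPa, ρ = 1123 kg/m³, cost = 4.610 $/kg
  sample R: σ_y = 441.0 MPa, ρ = 10240 kg/m³, cost = 43.20 $/kg
  sample J: σ_y = 338.0 MPa, ρ = 1858 kg/m³, cost = 600.0 $/kg
  sample V: σ_y = 49.64 MPa, ρ = 651.0 kg/m³, cost = 1.340 $/kg
  sample V: M = 56.9 kN·m per $
  sample B: M = 13.7 kN·m per $
  sample Z: M = 7.94 kN·m per $
  sample R: M = 0.997 kN·m per $
  sample J: M = 0.303 kN·m per $
Sample V has the largest M.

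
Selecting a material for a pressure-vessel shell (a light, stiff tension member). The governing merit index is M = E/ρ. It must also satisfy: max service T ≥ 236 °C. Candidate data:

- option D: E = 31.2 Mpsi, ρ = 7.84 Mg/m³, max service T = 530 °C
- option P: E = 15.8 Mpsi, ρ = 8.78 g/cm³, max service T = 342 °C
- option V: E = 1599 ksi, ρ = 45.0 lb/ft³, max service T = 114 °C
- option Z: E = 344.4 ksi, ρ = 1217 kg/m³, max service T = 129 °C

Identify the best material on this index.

option D

Screen on constraints: max service T ≥ 236 °C. Survivors: option D, option P.
In SI units:
  option D: E = 215.1 GPa, ρ = 7840 kg/m³
  option P: E = 108.9 GPa, ρ = 8780 kg/m³
  option D: M = 27.4 MN·m/kg
  option P: M = 12.4 MN·m/kg
Highest index: option D.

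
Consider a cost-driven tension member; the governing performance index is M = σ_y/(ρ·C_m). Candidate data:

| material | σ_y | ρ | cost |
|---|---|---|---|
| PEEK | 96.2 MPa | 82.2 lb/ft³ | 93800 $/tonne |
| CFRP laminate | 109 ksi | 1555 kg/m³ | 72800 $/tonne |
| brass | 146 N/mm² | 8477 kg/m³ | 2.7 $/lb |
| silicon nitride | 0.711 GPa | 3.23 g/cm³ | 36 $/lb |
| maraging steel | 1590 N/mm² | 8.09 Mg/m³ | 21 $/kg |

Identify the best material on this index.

After converting to SI:
  PEEK: σ_y = 96.20 MPa, ρ = 1317 kg/m³, cost = 93.80 $/kg
  CFRP laminate: σ_y = 751.5 MPa, ρ = 1555 kg/m³, cost = 72.80 $/kg
  brass: σ_y = 146.0 MPa, ρ = 8477 kg/m³, cost = 5.952 $/kg
  silicon nitride: σ_y = 711.0 MPa, ρ = 3230 kg/m³, cost = 79.37 $/kg
  maraging steel: σ_y = 1590 MPa, ρ = 8090 kg/m³, cost = 21.00 $/kg
  maraging steel: M = 9.36 kN·m per $
  CFRP laminate: M = 6.64 kN·m per $
  brass: M = 2.89 kN·m per $
  silicon nitride: M = 2.77 kN·m per $
  PEEK: M = 0.779 kN·m per $
Maraging steel has the largest M.

maraging steel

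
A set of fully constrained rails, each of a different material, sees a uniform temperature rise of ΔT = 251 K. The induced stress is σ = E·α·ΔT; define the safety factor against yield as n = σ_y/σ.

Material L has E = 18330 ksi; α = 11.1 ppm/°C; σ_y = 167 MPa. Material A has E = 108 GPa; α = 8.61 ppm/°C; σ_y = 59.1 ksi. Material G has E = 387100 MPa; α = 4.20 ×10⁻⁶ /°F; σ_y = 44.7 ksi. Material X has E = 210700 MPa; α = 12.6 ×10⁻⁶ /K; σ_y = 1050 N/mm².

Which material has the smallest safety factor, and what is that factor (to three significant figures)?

material G, n = 0.420

Converting E to GPa, α to ×10⁻⁶/K, σ_y to MPa, then σ and n for each:
  material L: E = 126.4, α = 11.1, σ_y = 167.0 → σ = 352 MPa, n = 0.474
  material A: E = 108.0, α = 8.61, σ_y = 407.5 → σ = 233 MPa, n = 1.75
  material G: E = 387.1, α = 7.56, σ_y = 308.2 → σ = 735 MPa, n = 0.420
  material X: E = 210.7, α = 12.6, σ_y = 1050 → σ = 666 MPa, n = 1.58
Material G has the lowest safety factor, n = 0.420.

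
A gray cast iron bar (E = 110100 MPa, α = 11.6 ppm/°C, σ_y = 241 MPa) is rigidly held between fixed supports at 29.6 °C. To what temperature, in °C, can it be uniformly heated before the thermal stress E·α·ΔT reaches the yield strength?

218 °C

E = 110100 MPa = 110.1 GPa.
E·α·ΔT = 241.0 MPa ⇒ ΔT = 241.0 / (110.1×10³ × 11.6×10⁻⁶) = 188.7 K.
T = 29.6 + 188.7 = 218.3 °C.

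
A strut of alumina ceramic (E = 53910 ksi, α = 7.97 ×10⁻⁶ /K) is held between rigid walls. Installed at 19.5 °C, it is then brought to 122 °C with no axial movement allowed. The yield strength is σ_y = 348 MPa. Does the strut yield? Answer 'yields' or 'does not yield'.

does not yield

E = 53910 ksi = 371.7 GPa.
ΔT = 102.5 K. Constrained thermal stress σ = E·α·ΔT = 371.7×10³ MPa × 7.97×10⁻⁶ × 102.5 = 304 MPa (compressive).
Compare to σ_y = 348 MPa: σ < σ_y, so it does not yield.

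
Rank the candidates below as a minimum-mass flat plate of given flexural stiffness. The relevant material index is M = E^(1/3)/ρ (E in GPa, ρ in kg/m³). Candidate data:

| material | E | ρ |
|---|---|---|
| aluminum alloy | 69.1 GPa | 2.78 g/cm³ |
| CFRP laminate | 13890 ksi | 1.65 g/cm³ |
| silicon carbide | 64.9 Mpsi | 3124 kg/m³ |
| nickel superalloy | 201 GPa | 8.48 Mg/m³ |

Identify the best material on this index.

CFRP laminate

In SI units:
  aluminum alloy: E = 69.10 GPa, ρ = 2780 kg/m³
  CFRP laminate: E = 95.77 GPa, ρ = 1650 kg/m³
  silicon carbide: E = 447.5 GPa, ρ = 3124 kg/m³
  nickel superalloy: E = 201.0 GPa, ρ = 8480 kg/m³
  CFRP laminate: M = 2.77×10⁻³
  silicon carbide: M = 2.45×10⁻³
  aluminum alloy: M = 1.48×10⁻³
  nickel superalloy: M = 0.691×10⁻³
CFRP laminate has the largest M.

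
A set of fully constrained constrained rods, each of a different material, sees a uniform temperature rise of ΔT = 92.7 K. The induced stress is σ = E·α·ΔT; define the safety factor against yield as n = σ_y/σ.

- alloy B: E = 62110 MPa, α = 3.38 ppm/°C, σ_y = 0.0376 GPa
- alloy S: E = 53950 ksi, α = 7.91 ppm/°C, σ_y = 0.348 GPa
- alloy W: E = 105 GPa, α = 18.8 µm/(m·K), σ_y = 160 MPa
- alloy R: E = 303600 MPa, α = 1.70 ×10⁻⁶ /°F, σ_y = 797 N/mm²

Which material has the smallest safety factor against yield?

alloy W

Converting E to GPa, α to ×10⁻⁶/K, σ_y to MPa, then σ and n for each:
  alloy B: E = 62.11, α = 3.38, σ_y = 37.60 → σ = 19.5 MPa, n = 1.93
  alloy S: E = 372.0, α = 7.91, σ_y = 348.0 → σ = 273 MPa, n = 1.28
  alloy W: E = 105.0, α = 18.8, σ_y = 160.0 → σ = 183 MPa, n = 0.874
  alloy R: E = 303.6, α = 3.06, σ_y = 797.0 → σ = 86.1 MPa, n = 9.25
Alloy W has the lowest safety factor, n = 0.874.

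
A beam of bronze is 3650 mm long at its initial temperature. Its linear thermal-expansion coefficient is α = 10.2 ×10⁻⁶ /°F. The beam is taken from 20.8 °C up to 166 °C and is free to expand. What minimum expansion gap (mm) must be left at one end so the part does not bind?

Convert α: 10.2×10⁻⁶/°F × (9/5) = 18.4×10⁻⁶/K.
ΔT = 166 − 20.8 = 145.2 K.
ΔL = α·L₀·ΔT = 18.4×10⁻⁶ × 3650 mm × 145.2 K = 9.73 mm.

9.73 mm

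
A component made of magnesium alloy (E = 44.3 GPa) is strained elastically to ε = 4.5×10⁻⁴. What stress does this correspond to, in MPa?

19.9 MPa

σ = E·ε = 44300 MPa × 4.5×10⁻⁴ = 19.9 MPa.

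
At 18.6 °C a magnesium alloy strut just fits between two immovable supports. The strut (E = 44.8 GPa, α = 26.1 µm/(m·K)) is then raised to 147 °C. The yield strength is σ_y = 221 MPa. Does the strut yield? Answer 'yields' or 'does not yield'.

does not yield

ΔT = 128.4 K. Constrained thermal stress σ = E·α·ΔT = 44.80×10³ MPa × 26.1×10⁻⁶ × 128.4 = 150 MPa (compressive).
Compare to σ_y = 221 MPa: σ < σ_y, so it does not yield.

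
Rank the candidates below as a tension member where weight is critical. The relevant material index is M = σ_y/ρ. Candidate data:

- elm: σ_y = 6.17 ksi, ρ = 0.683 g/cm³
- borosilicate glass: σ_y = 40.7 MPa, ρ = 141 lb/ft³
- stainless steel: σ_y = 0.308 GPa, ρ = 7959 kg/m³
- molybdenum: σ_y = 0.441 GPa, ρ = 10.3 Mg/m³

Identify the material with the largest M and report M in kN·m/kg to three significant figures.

Convert each candidate to consistent units, then evaluate M:
  elm: σ_y = 42.54 MPa, ρ = 683.0 kg/m³
  borosilicate glass: σ_y = 40.70 MPa, ρ = 2259 kg/m³
  stainless steel: σ_y = 308.0 MPa, ρ = 7959 kg/m³
  molybdenum: σ_y = 441.0 MPa, ρ = 10300 kg/m³
  elm: M = 62.3 kN·m/kg
  molybdenum: M = 42.8 kN·m/kg
  stainless steel: M = 38.7 kN·m/kg
  borosilicate glass: M = 18.0 kN·m/kg
Highest index: elm.

elm, M = 62.3 kN·m/kg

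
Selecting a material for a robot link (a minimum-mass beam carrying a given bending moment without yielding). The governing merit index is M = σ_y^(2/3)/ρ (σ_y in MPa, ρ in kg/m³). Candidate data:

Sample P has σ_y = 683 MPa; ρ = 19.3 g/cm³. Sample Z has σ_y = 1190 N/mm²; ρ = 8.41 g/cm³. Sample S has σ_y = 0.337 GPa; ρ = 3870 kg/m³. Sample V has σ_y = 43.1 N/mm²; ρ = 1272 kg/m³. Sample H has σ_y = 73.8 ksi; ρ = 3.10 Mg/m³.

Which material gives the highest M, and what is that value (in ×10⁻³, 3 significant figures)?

sample H, M = 20.6×10⁻³

After converting to SI:
  sample P: σ_y = 683.0 MPa, ρ = 19300 kg/m³
  sample Z: σ_y = 1190 MPa, ρ = 8410 kg/m³
  sample S: σ_y = 337.0 MPa, ρ = 3870 kg/m³
  sample V: σ_y = 43.10 MPa, ρ = 1272 kg/m³
  sample H: σ_y = 508.8 MPa, ρ = 3100 kg/m³
  sample H: M = 20.6×10⁻³
  sample Z: M = 13.4×10⁻³
  sample S: M = 12.5×10⁻³
  sample V: M = 9.66×10⁻³
  sample P: M = 4.02×10⁻³
Sample H ranks first.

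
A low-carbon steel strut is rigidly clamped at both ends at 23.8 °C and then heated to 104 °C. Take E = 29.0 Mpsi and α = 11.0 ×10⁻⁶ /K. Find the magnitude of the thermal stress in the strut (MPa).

176 MPa

E = 29.0 Mpsi = 199.9 GPa.
ΔT = 80.20 K. Constrained thermal stress σ = E·α·ΔT = 199.9×10³ MPa × 11.0×10⁻⁶ × 80.20 = 176 MPa (compressive).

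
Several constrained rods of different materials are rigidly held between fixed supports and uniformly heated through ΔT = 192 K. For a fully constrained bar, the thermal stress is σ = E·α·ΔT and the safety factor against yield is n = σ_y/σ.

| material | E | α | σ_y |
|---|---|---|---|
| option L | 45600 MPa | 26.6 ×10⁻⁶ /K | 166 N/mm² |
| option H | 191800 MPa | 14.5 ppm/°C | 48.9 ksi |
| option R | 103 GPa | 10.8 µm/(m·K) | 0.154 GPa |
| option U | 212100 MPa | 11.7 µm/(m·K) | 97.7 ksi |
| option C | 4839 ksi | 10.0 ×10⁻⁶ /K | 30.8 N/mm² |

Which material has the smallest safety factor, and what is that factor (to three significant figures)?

Converting E to GPa, α to ×10⁻⁶/K, σ_y to MPa, then σ and n for each:
  option L: E = 45.60, α = 26.6, σ_y = 166.0 → σ = 233 MPa, n = 0.713
  option H: E = 191.8, α = 14.5, σ_y = 337.2 → σ = 534 MPa, n = 0.631
  option R: E = 103.0, α = 10.8, σ_y = 154.0 → σ = 214 MPa, n = 0.721
  option U: E = 212.1, α = 11.7, σ_y = 673.6 → σ = 476 MPa, n = 1.41
  option C: E = 33.36, α = 10.0, σ_y = 30.80 → σ = 64.1 MPa, n = 0.481
Option C has the lowest safety factor, n = 0.481.

option C, n = 0.481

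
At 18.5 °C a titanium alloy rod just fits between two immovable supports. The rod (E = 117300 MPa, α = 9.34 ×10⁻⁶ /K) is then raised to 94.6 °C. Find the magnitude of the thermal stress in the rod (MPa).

83.4 MPa

E = 117300 MPa = 117.3 GPa.
ΔT = 76.10 K. Constrained thermal stress σ = E·α·ΔT = 117.3×10³ MPa × 9.34×10⁻⁶ × 76.10 = 83.4 MPa (compressive).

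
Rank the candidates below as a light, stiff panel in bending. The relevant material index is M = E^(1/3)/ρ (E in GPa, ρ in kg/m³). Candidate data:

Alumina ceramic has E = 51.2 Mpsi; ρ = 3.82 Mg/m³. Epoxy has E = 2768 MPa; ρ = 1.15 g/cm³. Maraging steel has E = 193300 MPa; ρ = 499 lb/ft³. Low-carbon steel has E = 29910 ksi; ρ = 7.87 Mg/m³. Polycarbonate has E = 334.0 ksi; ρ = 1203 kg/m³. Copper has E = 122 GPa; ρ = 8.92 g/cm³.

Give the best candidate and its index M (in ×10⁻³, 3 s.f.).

alumina ceramic, M = 1.85×10⁻³

Normalizing units and computing the index:
  alumina ceramic: E = 353.0 GPa, ρ = 3820 kg/m³
  epoxy: E = 2.768 GPa, ρ = 1150 kg/m³
  maraging steel: E = 193.3 GPa, ρ = 7993 kg/m³
  low-carbon steel: E = 206.2 GPa, ρ = 7870 kg/m³
  polycarbonate: E = 2.303 GPa, ρ = 1203 kg/m³
  copper: E = 122.0 GPa, ρ = 8920 kg/m³
  alumina ceramic: M = 1.85×10⁻³
  epoxy: M = 1.22×10⁻³
  polycarbonate: M = 1.10×10⁻³
  low-carbon steel: M = 0.751×10⁻³
  maraging steel: M = 0.723×10⁻³
  copper: M = 0.556×10⁻³
Alumina ceramic ranks first.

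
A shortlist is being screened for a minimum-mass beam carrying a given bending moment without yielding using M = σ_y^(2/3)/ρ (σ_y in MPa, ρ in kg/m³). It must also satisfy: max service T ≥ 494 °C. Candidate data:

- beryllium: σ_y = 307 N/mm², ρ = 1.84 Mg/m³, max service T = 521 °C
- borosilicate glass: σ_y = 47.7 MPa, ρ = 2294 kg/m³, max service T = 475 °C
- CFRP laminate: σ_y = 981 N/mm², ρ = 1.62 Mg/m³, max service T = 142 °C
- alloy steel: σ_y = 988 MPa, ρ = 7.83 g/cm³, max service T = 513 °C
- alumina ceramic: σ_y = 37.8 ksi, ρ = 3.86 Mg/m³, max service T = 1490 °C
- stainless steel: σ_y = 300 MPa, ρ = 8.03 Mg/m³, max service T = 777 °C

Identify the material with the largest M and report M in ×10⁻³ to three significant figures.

beryllium, M = 24.7×10⁻³

Screen on constraints: max service T ≥ 494 °C. Survivors: beryllium, alloy steel, alumina ceramic, stainless steel.
Putting every candidate on a common basis:
  beryllium: σ_y = 307.0 MPa, ρ = 1840 kg/m³
  alloy steel: σ_y = 988.0 MPa, ρ = 7830 kg/m³
  alumina ceramic: σ_y = 260.6 MPa, ρ = 3860 kg/m³
  stainless steel: σ_y = 300.0 MPa, ρ = 8030 kg/m³
  beryllium: M = 24.7×10⁻³
  alloy steel: M = 12.7×10⁻³
  alumina ceramic: M = 10.6×10⁻³
  stainless steel: M = 5.58×10⁻³
Highest index: beryllium.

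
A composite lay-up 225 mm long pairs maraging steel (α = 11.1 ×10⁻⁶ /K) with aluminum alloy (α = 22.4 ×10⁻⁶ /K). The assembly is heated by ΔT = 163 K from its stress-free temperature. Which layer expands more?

α(maraging steel) = 11.1×10⁻⁶/K vs α(aluminum alloy) = 22.4×10⁻⁶/K.
Higher α expands more for the same ΔT: aluminum alloy.

aluminum alloy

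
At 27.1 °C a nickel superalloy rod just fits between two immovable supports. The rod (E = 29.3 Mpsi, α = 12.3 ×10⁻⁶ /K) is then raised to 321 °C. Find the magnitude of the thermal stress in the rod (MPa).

E = 29.3 Mpsi = 202.0 GPa.
ΔT = 293.9 K. Constrained thermal stress σ = E·α·ΔT = 202.0×10³ MPa × 12.3×10⁻⁶ × 293.9 = 730 MPa (compressive).

730 MPa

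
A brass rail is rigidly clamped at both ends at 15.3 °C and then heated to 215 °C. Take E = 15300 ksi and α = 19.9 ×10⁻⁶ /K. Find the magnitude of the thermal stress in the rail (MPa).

419 MPa

E = 15300 ksi = 105.5 GPa.
ΔT = 199.7 K. Constrained thermal stress σ = E·α·ΔT = 105.5×10³ MPa × 19.9×10⁻⁶ × 199.7 = 419 MPa (compressive).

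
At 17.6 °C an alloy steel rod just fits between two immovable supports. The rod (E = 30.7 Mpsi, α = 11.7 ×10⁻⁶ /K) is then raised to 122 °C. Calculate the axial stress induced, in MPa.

E = 30.7 Mpsi = 211.7 GPa.
ΔT = 104.4 K. Constrained thermal stress σ = E·α·ΔT = 211.7×10³ MPa × 11.7×10⁻⁶ × 104.4 = 259 MPa (compressive).

259 MPa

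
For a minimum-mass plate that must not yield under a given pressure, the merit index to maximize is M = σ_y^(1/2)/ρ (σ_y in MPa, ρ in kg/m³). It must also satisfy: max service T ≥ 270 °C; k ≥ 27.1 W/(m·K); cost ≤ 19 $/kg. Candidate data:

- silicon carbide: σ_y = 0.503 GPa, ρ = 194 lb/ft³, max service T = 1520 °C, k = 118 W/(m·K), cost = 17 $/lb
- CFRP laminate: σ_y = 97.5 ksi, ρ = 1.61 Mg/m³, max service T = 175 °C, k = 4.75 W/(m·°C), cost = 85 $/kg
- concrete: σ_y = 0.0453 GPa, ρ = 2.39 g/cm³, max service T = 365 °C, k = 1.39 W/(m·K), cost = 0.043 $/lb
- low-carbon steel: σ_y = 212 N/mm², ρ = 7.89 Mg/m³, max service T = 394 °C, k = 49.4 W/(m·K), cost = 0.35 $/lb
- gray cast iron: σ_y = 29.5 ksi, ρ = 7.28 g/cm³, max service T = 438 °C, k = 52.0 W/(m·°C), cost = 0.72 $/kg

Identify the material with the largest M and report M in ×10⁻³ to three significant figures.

Screen on constraints: max service T ≥ 270 °C; k ≥ 27.1 W/(m·K); cost ≤ 19 $/kg. Survivors: low-carbon steel, gray cast iron.
In SI units:
  low-carbon steel: σ_y = 212.0 MPa, ρ = 7890 kg/m³
  gray cast iron: σ_y = 203.4 MPa, ρ = 7280 kg/m³
  gray cast iron: M = 1.96×10⁻³
  low-carbon steel: M = 1.85×10⁻³
Gray cast iron has the largest M.

gray cast iron, M = 1.96×10⁻³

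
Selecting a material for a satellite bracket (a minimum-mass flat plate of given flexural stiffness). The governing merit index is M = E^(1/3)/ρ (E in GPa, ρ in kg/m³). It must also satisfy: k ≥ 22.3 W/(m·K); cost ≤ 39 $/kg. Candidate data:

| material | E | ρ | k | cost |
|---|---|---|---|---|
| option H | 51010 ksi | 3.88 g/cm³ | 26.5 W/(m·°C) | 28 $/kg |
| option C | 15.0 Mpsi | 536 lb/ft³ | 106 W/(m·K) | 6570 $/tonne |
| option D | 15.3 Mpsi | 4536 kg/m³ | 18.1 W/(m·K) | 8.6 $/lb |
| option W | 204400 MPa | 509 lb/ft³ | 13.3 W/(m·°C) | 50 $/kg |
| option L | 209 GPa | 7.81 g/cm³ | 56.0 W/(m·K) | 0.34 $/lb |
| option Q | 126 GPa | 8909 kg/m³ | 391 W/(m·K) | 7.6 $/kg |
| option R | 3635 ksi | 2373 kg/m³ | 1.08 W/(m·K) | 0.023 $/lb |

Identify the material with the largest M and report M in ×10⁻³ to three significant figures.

Screen on constraints: k ≥ 22.3 W/(m·K); cost ≤ 39 $/kg. Survivors: option H, option C, option L, option Q.
Putting every candidate on a common basis:
  option H: E = 351.7 GPa, ρ = 3880 kg/m³
  option C: E = 103.4 GPa, ρ = 8586 kg/m³
  option L: E = 209.0 GPa, ρ = 7810 kg/m³
  option Q: E = 126.0 GPa, ρ = 8909 kg/m³
  option H: M = 1.82×10⁻³
  option L: M = 0.760×10⁻³
  option Q: M = 0.563×10⁻³
  option C: M = 0.547×10⁻³
The maximum is for option H.

option H, M = 1.82×10⁻³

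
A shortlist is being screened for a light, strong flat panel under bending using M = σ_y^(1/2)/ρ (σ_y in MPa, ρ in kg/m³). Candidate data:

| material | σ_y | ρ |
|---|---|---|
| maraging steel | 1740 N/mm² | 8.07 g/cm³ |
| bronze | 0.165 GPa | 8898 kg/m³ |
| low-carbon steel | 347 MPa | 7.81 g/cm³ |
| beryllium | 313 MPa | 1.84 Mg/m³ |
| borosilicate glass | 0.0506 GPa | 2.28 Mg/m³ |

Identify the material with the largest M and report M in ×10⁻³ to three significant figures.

beryllium, M = 9.62×10⁻³

In SI units:
  maraging steel: σ_y = 1740 MPa, ρ = 8070 kg/m³
  bronze: σ_y = 165.0 MPa, ρ = 8898 kg/m³
  low-carbon steel: σ_y = 347.0 MPa, ρ = 7810 kg/m³
  beryllium: σ_y = 313.0 MPa, ρ = 1840 kg/m³
  borosilicate glass: σ_y = 50.60 MPa, ρ = 2280 kg/m³
  beryllium: M = 9.62×10⁻³
  maraging steel: M = 5.17×10⁻³
  borosilicate glass: M = 3.12×10⁻³
  low-carbon steel: M = 2.39×10⁻³
  bronze: M = 1.44×10⁻³
The maximum is for beryllium.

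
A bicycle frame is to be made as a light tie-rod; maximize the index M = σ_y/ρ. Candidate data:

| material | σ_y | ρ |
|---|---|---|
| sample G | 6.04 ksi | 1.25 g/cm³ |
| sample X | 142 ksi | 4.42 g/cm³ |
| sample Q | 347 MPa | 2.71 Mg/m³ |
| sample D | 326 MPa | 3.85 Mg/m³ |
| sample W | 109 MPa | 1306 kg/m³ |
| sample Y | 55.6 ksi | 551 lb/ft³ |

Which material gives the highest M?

sample X

After converting to SI:
  sample G: σ_y = 41.64 MPa, ρ = 1250 kg/m³
  sample X: σ_y = 979.1 MPa, ρ = 4420 kg/m³
  sample Q: σ_y = 347.0 MPa, ρ = 2710 kg/m³
  sample D: σ_y = 326.0 MPa, ρ = 3850 kg/m³
  sample W: σ_y = 109.0 MPa, ρ = 1306 kg/m³
  sample Y: σ_y = 383.3 MPa, ρ = 8826 kg/m³
  sample X: M = 222 kN·m/kg
  sample Q: M = 128 kN·m/kg
  sample D: M = 84.7 kN·m/kg
  sample W: M = 83.5 kN·m/kg
  sample Y: M = 43.4 kN·m/kg
  sample G: M = 33.3 kN·m/kg
The maximum is for sample X.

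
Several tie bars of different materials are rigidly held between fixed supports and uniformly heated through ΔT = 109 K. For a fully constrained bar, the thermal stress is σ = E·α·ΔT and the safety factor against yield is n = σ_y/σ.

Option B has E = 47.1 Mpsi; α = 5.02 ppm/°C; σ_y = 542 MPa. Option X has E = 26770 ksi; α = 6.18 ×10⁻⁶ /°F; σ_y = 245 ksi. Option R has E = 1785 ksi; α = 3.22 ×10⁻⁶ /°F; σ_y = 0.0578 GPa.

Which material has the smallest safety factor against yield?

option B

Converting E to GPa, α to ×10⁻⁶/K, σ_y to MPa, then σ and n for each:
  option B: E = 324.7, α = 5.02, σ_y = 542.0 → σ = 178 MPa, n = 3.05
  option X: E = 184.6, α = 11.1, σ_y = 1689 → σ = 224 MPa, n = 7.55
  option R: E = 12.31, α = 5.80, σ_y = 57.80 → σ = 7.78 MPa, n = 7.43
Smallest n: option B with n = 3.05.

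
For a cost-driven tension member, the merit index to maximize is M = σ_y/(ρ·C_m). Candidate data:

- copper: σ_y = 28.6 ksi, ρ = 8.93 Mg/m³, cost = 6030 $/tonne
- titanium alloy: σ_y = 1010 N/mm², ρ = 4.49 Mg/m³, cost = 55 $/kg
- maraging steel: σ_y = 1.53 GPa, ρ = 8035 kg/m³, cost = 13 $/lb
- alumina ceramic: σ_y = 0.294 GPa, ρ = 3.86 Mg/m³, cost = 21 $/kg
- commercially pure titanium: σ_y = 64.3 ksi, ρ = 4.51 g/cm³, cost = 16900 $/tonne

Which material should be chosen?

After converting to SI:
  copper: σ_y = 197.2 MPa, ρ = 8930 kg/m³, cost = 6.030 $/kg
  titanium alloy: σ_y = 1010 MPa, ρ = 4490 kg/m³, cost = 55.00 $/kg
  maraging steel: σ_y = 1530 MPa, ρ = 8035 kg/m³, cost = 28.66 $/kg
  alumina ceramic: σ_y = 294.0 MPa, ρ = 3860 kg/m³, cost = 21.00 $/kg
  commercially pure titanium: σ_y = 443.3 MPa, ρ = 4510 kg/m³, cost = 16.90 $/kg
  maraging steel: M = 6.64 kN·m per $
  commercially pure titanium: M = 5.82 kN·m per $
  titanium alloy: M = 4.09 kN·m per $
  copper: M = 3.66 kN·m per $
  alumina ceramic: M = 3.63 kN·m per $
Highest index: maraging steel.

maraging steel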